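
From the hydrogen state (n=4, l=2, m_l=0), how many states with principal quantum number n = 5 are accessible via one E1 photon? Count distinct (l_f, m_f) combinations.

E1 requires Δl = ±1, so l_f ∈ {1, 3}; with 0 ≤ l_f ≤ n_f−1 = 4, the allowed l_f values are {1, 3}.
For l_f = 1: m_f ∈ {m_i−1, m_i, m_i+1} ∩ [−1, 1] = {-1, 0, 1} → 3 states.
For l_f = 3: m_f ∈ {m_i−1, m_i, m_i+1} ∩ [−3, 3] = {-1, 0, 1} → 3 states.
Total: 6.

6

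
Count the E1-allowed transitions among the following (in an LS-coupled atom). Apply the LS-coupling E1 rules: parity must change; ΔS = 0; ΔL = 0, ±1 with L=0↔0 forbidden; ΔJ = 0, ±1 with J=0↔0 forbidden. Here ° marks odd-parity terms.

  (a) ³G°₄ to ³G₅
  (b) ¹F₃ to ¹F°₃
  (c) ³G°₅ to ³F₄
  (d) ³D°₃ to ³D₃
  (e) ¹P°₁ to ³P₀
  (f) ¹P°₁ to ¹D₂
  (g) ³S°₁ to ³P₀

6

(a) allowed
(b) allowed
(c) allowed
(d) allowed
(e) forbidden (ΔS fails)
(f) allowed
(g) allowed
Total allowed: 6 of 7.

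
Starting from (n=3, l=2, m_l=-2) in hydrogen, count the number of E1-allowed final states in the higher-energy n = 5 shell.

4

E1 requires Δl = ±1, so l_f ∈ {1, 3}; with 0 ≤ l_f ≤ n_f−1 = 4, the allowed l_f values are {1, 3}.
For l_f = 1: m_f ∈ {m_i−1, m_i, m_i+1} ∩ [−1, 1] = {-1} → 1 state.
For l_f = 3: m_f ∈ {m_i−1, m_i, m_i+1} ∩ [−3, 3] = {-3, -2, -1} → 3 states.
Total: 4.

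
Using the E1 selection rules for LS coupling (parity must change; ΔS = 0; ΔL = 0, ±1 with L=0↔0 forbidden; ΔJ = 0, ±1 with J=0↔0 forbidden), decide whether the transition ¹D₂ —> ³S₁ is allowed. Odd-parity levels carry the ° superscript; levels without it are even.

forbidden

Parity must change: even → even — fails.
ΔS = 0: S: 0 → 1 — fails.
ΔL = 0, ±1 (not L=0↔0): L: 2 → 0, ΔL = -2 — fails.
ΔJ = 0, ±1 (not J=0↔0): J: 2 → 1, ΔJ = -1 — ok.
Rule(s) violated: parity, ΔS, ΔL.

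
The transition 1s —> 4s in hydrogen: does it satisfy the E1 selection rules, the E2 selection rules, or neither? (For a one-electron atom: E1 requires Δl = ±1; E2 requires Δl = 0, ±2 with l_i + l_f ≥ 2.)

neither

Δl = 0 − 0 = +0; l_i + l_f = 0.
E1 (Δl = ±1): not satisfied.
E2 (Δl = 0,±2, l_i+l_f ≥ 2): not satisfied.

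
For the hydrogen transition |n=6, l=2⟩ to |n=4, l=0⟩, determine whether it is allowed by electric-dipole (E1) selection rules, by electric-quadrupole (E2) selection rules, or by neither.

E2

Δl = 0 − 2 = -2; l_i + l_f = 2.
E1 (Δl = ±1): not satisfied.
E2 (Δl = 0,±2, l_i+l_f ≥ 2): satisfied.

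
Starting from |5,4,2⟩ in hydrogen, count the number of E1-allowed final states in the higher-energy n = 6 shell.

6

E1 requires Δl = ±1, so l_f ∈ {3, 5}; with 0 ≤ l_f ≤ n_f−1 = 5, the allowed l_f values are {3, 5}.
For l_f = 3: m_f ∈ {m_i−1, m_i, m_i+1} ∩ [−3, 3] = {1, 2, 3} → 3 states.
For l_f = 5: m_f ∈ {m_i−1, m_i, m_i+1} ∩ [−5, 5] = {1, 2, 3} → 3 states.
Total: 6.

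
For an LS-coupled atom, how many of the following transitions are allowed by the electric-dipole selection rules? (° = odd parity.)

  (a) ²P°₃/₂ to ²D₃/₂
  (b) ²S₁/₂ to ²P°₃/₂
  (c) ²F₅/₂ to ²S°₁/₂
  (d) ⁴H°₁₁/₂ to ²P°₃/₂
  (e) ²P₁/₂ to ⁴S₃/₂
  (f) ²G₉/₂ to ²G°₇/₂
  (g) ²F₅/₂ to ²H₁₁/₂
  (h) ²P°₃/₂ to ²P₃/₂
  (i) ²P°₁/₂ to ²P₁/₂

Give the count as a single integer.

5

(a) allowed
(b) allowed
(c) forbidden (ΔL, ΔJ fail)
(d) forbidden (parity, ΔS, ΔL, ΔJ fail)
(e) forbidden (parity, ΔS fail)
(f) allowed
(g) forbidden (parity, ΔL, ΔJ fail)
(h) allowed
(i) allowed
Total allowed: 5 of 9.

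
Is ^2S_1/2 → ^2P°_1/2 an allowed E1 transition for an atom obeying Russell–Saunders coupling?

allowed

Parity must change: even → odd — satisfied.
ΔS = 0: S: 1/2 → 1/2 — satisfied.
ΔL = 0, ±1 (not L=0↔0): L: 0 → 1, ΔL = +1 — satisfied.
ΔJ = 0, ±1 (not J=0↔0): J: 1/2 → 1/2, ΔJ = +0 — satisfied.
All four E1 rules are satisfied.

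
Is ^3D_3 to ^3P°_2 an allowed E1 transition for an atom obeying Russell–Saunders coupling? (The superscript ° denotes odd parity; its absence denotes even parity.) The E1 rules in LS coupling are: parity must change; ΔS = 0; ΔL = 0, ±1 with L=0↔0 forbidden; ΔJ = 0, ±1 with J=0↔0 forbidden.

allowed

Initial level: S=1, L=2, J=3, parity even. Final level: S=1, L=1, J=2, parity odd.
Parity must change: even → odd — passes.
ΔS = 0: S: 1 → 1 — passes.
ΔL = 0, ±1 (not L=0↔0): L: 2 → 1, ΔL = -1 — passes.
ΔJ = 0, ±1 (not J=0↔0): J: 3 → 2, ΔJ = -1 — passes.
All four E1 rules are satisfied.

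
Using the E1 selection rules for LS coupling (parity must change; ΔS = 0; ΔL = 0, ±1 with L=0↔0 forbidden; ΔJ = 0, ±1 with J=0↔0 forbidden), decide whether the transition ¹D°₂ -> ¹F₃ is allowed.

allowed

ΔS = 0: S: 0 → 0 — passes.
ΔJ = 0, ±1 (not J=0↔0): J: 2 → 3, ΔJ = +1 — passes.
Parity must change: odd → even — passes.
ΔL = 0, ±1 (not L=0↔0): L: 2 → 3, ΔL = +1 — passes.
All four E1 rules are satisfied.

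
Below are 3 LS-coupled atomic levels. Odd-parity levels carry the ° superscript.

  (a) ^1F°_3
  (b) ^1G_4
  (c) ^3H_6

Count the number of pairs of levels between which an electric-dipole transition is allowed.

1

(a)–(b): allowed.
(a)–(c): forbidden (ΔS, ΔL, ΔJ).
(b)–(c): forbidden (parity, ΔS, ΔJ).
Allowed pairs: 1 of 3.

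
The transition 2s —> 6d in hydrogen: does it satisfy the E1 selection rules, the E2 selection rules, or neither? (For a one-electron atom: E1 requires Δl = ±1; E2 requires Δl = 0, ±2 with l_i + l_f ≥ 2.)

Δl = 2 − 0 = +2; l_i + l_f = 2.
E1 (Δl = ±1): not satisfied.
E2 (Δl = 0,±2, l_i+l_f ≥ 2): satisfied.

E2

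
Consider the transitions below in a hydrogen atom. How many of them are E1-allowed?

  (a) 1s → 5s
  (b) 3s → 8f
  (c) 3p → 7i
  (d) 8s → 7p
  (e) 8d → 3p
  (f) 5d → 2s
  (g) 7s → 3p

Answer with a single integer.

3

(a) forbidden — Δl = +0 (E1 requires Δl = ±1)
(b) forbidden — Δl = +3 (E1 requires Δl = ±1)
(c) forbidden — Δl = +5 (E1 requires Δl = ±1)
(d) allowed
(e) allowed
(f) forbidden — Δl = -2 (E1 requires Δl = ±1)
(g) allowed
Total allowed: 3 of 7.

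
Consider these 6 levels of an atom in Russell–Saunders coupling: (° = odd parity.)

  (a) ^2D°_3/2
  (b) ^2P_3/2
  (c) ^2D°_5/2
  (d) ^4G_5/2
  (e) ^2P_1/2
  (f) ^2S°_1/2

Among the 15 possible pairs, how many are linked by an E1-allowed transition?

5

(a)–(b): allowed.
(a)–(c): forbidden (parity).
(a)–(d): forbidden (ΔS, ΔL).
(a)–(e): allowed.
(a)–(f): forbidden (parity, ΔL).
(b)–(c): allowed.
(b)–(d): forbidden (parity, ΔS, ΔL).
(b)–(e): forbidden (parity).
(b)–(f): allowed.
(c)–(d): forbidden (ΔS, ΔL).
(c)–(e): forbidden (ΔJ).
(c)–(f): forbidden (parity, ΔL, ΔJ).
(d)–(e): forbidden (parity, ΔS, ΔL, ΔJ).
(d)–(f): forbidden (ΔS, ΔL, ΔJ).
(e)–(f): allowed.
Allowed pairs: 5 of 15.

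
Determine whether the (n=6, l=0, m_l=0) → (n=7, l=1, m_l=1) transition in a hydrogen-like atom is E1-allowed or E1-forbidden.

l: 0 → 1 (Δl = +1). Δl = ±1 satisfied.
Δm_l = 1 − (0) = +1. E1 requires Δm_l = 0, ±1: satisfied.
All E1 selection rules are satisfied.

allowed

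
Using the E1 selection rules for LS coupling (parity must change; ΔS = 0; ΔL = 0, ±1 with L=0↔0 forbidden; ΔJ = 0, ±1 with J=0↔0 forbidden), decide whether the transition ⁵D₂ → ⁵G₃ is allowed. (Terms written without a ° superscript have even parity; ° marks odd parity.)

forbidden

Initial level: S=2, L=2, J=2, parity even. Final level: S=2, L=4, J=3, parity even.
Parity must change: even → even — fails.
ΔS = 0: S: 2 → 2 — ok.
ΔL = 0, ±1 (not L=0↔0): L: 2 → 4, ΔL = +2 — fails.
ΔJ = 0, ±1 (not J=0↔0): J: 2 → 3, ΔJ = +1 — ok.
Rule(s) violated: parity, ΔL.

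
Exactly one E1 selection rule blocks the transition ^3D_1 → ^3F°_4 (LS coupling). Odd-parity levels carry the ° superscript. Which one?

Parity must change: even → odd — passes.
ΔS = 0: S: 1 → 1 — passes.
ΔL = 0, ±1 (not L=0↔0): L: 2 → 3, ΔL = +1 — passes.
ΔJ = 0, ±1 (not J=0↔0): J: 1 → 4, ΔJ = +3 — fails.

the ΔJ = 0, ±1 rule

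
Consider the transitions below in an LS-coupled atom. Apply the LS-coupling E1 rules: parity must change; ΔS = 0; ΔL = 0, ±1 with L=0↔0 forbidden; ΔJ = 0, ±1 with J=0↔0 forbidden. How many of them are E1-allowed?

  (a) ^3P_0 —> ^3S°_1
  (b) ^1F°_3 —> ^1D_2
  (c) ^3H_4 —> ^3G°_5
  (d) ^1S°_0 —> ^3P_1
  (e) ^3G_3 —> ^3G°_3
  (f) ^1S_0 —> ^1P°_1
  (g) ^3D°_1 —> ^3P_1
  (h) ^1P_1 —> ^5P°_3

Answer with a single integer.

(a) allowed
(b) allowed
(c) allowed
(d) forbidden (ΔS fails)
(e) allowed
(f) allowed
(g) allowed
(h) forbidden (ΔS, ΔJ fail)
Total allowed: 6 of 8.

6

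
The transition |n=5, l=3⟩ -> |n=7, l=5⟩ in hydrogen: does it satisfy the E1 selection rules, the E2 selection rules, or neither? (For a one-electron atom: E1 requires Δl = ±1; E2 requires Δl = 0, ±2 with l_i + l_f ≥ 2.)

Δl = 5 − 3 = +2; l_i + l_f = 8.
E1 (Δl = ±1): not satisfied.
E2 (Δl = 0,±2, l_i+l_f ≥ 2): satisfied.

E2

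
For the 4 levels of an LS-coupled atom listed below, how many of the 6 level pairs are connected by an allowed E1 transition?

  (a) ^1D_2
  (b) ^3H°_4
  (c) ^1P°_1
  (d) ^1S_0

(a)–(b): forbidden (ΔS, ΔL, ΔJ).
(a)–(c): allowed.
(a)–(d): forbidden (parity, ΔL, ΔJ).
(b)–(c): forbidden (parity, ΔS, ΔL, ΔJ).
(b)–(d): forbidden (ΔS, ΔL, ΔJ).
(c)–(d): allowed.
Allowed pairs: 2 of 6.

2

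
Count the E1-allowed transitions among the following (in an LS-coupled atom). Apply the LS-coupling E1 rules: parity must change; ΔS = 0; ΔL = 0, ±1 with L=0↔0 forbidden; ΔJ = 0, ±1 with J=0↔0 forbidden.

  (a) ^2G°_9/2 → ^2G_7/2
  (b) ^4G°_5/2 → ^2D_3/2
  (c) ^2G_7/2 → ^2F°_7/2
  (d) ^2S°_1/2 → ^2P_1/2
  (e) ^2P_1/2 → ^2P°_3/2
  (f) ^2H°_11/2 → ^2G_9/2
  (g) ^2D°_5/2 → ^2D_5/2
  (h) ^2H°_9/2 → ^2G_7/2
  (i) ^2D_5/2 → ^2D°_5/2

(a) allowed
(b) forbidden (ΔS, ΔL fail)
(c) allowed
(d) allowed
(e) allowed
(f) allowed
(g) allowed
(h) allowed
(i) allowed
Total allowed: 8 of 9.

8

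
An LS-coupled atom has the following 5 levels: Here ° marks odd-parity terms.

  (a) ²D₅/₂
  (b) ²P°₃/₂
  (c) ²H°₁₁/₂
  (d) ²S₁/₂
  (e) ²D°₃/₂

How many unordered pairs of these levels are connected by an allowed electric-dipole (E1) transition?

(a)–(b): allowed.
(a)–(c): forbidden (ΔL, ΔJ).
(a)–(d): forbidden (parity, ΔL, ΔJ).
(a)–(e): allowed.
(b)–(c): forbidden (parity, ΔL, ΔJ).
(b)–(d): allowed.
(b)–(e): forbidden (parity).
(c)–(d): forbidden (ΔL, ΔJ).
(c)–(e): forbidden (parity, ΔL, ΔJ).
(d)–(e): forbidden (ΔL).
Allowed pairs: 3 of 10.

3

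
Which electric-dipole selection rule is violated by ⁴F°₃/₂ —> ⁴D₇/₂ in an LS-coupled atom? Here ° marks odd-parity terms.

the ΔJ = 0, ±1 rule

Reading off the term symbols: S 3/2→3/2, L 3→2, J 3/2→7/2, parity odd→even.
Parity must change: odd → even — ok.
ΔL = 0, ±1 (not L=0↔0): L: 3 → 2, ΔL = -1 — ok.
ΔJ = 0, ±1 (not J=0↔0): J: 3/2 → 7/2, ΔJ = +2 — fails.
ΔS = 0: S: 3/2 → 3/2 — ok.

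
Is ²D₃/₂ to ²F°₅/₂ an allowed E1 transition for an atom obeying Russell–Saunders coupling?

Initial level: S=1/2, L=2, J=3/2, parity even. Final level: S=1/2, L=3, J=5/2, parity odd.
Parity must change: even → odd — ok.
ΔJ = 0, ±1 (not J=0↔0): J: 3/2 → 5/2, ΔJ = +1 — ok.
ΔL = 0, ±1 (not L=0↔0): L: 2 → 3, ΔL = +1 — ok.
ΔS = 0: S: 1/2 → 1/2 — ok.
All four E1 rules are satisfied.

allowed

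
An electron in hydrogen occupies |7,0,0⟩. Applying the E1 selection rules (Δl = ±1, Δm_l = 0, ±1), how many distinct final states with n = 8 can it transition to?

E1 requires Δl = ±1, so l_f ∈ {-1, 1}; with 0 ≤ l_f ≤ n_f−1 = 7, the allowed l_f values are {1}.
For l_f = 1: m_f ∈ {m_i−1, m_i, m_i+1} ∩ [−1, 1] = {-1, 0, 1} → 3 states.
Total: 3.

3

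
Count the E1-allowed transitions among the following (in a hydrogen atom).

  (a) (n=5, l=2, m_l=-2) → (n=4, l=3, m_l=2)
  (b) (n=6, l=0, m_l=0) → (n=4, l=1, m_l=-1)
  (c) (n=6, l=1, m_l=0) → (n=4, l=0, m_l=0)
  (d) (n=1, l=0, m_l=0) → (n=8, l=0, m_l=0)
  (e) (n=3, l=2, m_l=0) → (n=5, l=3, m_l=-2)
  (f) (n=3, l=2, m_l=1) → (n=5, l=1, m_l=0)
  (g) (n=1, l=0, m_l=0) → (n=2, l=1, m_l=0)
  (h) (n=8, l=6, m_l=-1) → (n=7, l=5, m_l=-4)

4

(a) forbidden — Δm_l = +4 (E1 requires Δm_l = 0, ±1)
(b) allowed
(c) allowed
(d) forbidden — Δl = +0 (E1 requires Δl = ±1)
(e) forbidden — Δm_l = -2 (E1 requires Δm_l = 0, ±1)
(f) allowed
(g) allowed
(h) forbidden — Δm_l = -3 (E1 requires Δm_l = 0, ±1)
Total allowed: 4 of 8.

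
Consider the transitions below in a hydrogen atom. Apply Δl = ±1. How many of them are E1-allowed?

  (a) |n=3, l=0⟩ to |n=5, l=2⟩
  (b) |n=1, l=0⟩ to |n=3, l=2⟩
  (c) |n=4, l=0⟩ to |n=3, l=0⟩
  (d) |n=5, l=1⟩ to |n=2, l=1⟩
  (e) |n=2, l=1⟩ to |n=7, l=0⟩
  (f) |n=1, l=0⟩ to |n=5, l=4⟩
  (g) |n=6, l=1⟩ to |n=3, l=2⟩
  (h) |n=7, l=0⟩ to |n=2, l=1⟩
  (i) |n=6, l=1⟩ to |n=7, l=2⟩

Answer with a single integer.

(a) forbidden — Δl = +2 (E1 requires Δl = ±1)
(b) forbidden — Δl = +2 (E1 requires Δl = ±1)
(c) forbidden — Δl = +0 (E1 requires Δl = ±1)
(d) forbidden — Δl = +0 (E1 requires Δl = ±1)
(e) allowed
(f) forbidden — Δl = +4 (E1 requires Δl = ±1)
(g) allowed
(h) allowed
(i) allowed
Total allowed: 4 of 9.

4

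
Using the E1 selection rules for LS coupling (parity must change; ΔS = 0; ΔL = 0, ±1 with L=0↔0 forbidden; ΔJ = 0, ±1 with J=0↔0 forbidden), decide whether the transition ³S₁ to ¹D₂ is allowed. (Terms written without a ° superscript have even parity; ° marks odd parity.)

forbidden

ΔL = 0, ±1 (not L=0↔0): L: 0 → 2, ΔL = +2 — violated.
Parity must change: even → even — violated.
ΔS = 0: S: 1 → 0 — violated.
ΔJ = 0, ±1 (not J=0↔0): J: 1 → 2, ΔJ = +1 — satisfied.
Rule(s) violated: parity, ΔS, ΔL.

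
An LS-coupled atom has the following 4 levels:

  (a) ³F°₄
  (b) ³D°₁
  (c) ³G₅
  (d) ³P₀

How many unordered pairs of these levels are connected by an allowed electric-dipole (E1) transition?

2

(a)–(b): forbidden (parity, ΔJ).
(a)–(c): allowed.
(a)–(d): forbidden (ΔL, ΔJ).
(b)–(c): forbidden (ΔL, ΔJ).
(b)–(d): allowed.
(c)–(d): forbidden (parity, ΔL, ΔJ).
Allowed pairs: 2 of 6.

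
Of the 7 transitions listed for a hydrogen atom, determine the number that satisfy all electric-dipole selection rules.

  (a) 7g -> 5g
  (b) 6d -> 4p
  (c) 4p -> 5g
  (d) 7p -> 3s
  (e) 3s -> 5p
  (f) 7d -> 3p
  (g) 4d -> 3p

(a) forbidden — Δl = +0 (E1 requires Δl = ±1)
(b) allowed
(c) forbidden — Δl = +3 (E1 requires Δl = ±1)
(d) allowed
(e) allowed
(f) allowed
(g) allowed
Total allowed: 5 of 7.

5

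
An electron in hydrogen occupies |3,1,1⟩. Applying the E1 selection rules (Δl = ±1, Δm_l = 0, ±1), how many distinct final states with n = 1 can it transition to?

E1 requires Δl = ±1, so l_f ∈ {0, 2}; with 0 ≤ l_f ≤ n_f−1 = 0, the allowed l_f values are {0}.
For l_f = 0: m_f ∈ {m_i−1, m_i, m_i+1} ∩ [−0, 0] = {0} → 1 state.
Total: 1.

1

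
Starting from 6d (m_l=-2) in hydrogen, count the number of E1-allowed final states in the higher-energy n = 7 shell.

4

E1 requires Δl = ±1, so l_f ∈ {1, 3}; with 0 ≤ l_f ≤ n_f−1 = 6, the allowed l_f values are {1, 3}.
For l_f = 1: m_f ∈ {m_i−1, m_i, m_i+1} ∩ [−1, 1] = {-1} → 1 state.
For l_f = 3: m_f ∈ {m_i−1, m_i, m_i+1} ∩ [−3, 3] = {-3, -2, -1} → 3 states.
Total: 4.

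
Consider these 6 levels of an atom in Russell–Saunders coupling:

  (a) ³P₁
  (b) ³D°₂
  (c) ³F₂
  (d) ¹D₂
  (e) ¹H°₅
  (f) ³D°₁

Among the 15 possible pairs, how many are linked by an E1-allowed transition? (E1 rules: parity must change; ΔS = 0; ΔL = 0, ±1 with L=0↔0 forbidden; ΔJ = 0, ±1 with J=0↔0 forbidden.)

4

(a)–(b): allowed.
(a)–(c): forbidden (parity, ΔL).
(a)–(d): forbidden (parity, ΔS).
(a)–(e): forbidden (ΔS, ΔL, ΔJ).
(a)–(f): allowed.
(b)–(c): allowed.
(b)–(d): forbidden (ΔS).
(b)–(e): forbidden (parity, ΔS, ΔL, ΔJ).
(b)–(f): forbidden (parity).
(c)–(d): forbidden (parity, ΔS).
(c)–(e): forbidden (ΔS, ΔL, ΔJ).
(c)–(f): allowed.
(d)–(e): forbidden (ΔL, ΔJ).
(d)–(f): forbidden (ΔS).
(e)–(f): forbidden (parity, ΔS, ΔL, ΔJ).
Allowed pairs: 4 of 15.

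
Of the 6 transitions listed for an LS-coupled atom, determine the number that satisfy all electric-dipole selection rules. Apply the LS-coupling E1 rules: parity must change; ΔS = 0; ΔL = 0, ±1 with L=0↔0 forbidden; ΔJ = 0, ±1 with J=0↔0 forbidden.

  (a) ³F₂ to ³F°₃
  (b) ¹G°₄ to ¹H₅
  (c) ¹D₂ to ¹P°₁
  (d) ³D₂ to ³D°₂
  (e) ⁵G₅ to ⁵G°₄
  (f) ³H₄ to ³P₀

5

(a) allowed
(b) allowed
(c) allowed
(d) allowed
(e) allowed
(f) forbidden (parity, ΔL, ΔJ fail)
Total allowed: 5 of 6.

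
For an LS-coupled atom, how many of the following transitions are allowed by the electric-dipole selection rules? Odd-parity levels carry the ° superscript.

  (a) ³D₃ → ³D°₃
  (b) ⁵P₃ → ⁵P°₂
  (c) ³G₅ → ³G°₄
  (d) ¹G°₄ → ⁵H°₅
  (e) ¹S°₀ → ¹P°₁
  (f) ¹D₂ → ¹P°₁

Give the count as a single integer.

4

(a) allowed
(b) allowed
(c) allowed
(d) forbidden (parity, ΔS fail)
(e) forbidden (parity fails)
(f) allowed
Total allowed: 4 of 6.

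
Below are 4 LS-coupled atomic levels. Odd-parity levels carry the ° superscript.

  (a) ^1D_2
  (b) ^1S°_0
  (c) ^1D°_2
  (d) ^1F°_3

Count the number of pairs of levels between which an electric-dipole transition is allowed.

(a)–(b): forbidden (ΔL, ΔJ).
(a)–(c): allowed.
(a)–(d): allowed.
(b)–(c): forbidden (parity, ΔL, ΔJ).
(b)–(d): forbidden (parity, ΔL, ΔJ).
(c)–(d): forbidden (parity).
Allowed pairs: 2 of 6.

2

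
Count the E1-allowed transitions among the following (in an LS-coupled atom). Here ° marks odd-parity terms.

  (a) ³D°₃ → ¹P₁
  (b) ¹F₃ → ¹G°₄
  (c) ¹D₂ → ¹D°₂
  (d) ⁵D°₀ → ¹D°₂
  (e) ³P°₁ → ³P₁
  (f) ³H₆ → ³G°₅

(a) forbidden (ΔS, ΔJ fail)
(b) allowed
(c) allowed
(d) forbidden (parity, ΔS, ΔJ fail)
(e) allowed
(f) allowed
Total allowed: 4 of 6.

4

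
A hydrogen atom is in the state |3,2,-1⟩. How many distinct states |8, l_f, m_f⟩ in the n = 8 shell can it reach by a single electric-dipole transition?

5

E1 requires Δl = ±1, so l_f ∈ {1, 3}; with 0 ≤ l_f ≤ n_f−1 = 7, the allowed l_f values are {1, 3}.
For l_f = 1: m_f ∈ {m_i−1, m_i, m_i+1} ∩ [−1, 1] = {-1, 0} → 2 states.
For l_f = 3: m_f ∈ {m_i−1, m_i, m_i+1} ∩ [−3, 3] = {-2, -1, 0} → 3 states.
Total: 5.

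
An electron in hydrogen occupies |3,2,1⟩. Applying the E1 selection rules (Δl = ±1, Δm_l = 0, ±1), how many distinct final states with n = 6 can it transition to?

5

E1 requires Δl = ±1, so l_f ∈ {1, 3}; with 0 ≤ l_f ≤ n_f−1 = 5, the allowed l_f values are {1, 3}.
For l_f = 1: m_f ∈ {m_i−1, m_i, m_i+1} ∩ [−1, 1] = {0, 1} → 2 states.
For l_f = 3: m_f ∈ {m_i−1, m_i, m_i+1} ∩ [−3, 3] = {0, 1, 2} → 3 states.
Total: 5.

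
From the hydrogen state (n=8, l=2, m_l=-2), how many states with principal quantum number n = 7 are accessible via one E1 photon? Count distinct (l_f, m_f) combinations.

E1 requires Δl = ±1, so l_f ∈ {1, 3}; with 0 ≤ l_f ≤ n_f−1 = 6, the allowed l_f values are {1, 3}.
For l_f = 1: m_f ∈ {m_i−1, m_i, m_i+1} ∩ [−1, 1] = {-1} → 1 state.
For l_f = 3: m_f ∈ {m_i−1, m_i, m_i+1} ∩ [−3, 3] = {-3, -2, -1} → 3 states.
Total: 4.

4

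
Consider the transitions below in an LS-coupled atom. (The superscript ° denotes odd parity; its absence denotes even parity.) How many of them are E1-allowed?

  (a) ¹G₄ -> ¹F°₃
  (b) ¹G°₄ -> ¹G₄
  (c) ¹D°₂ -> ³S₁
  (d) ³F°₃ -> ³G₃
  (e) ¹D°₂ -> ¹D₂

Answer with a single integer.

(a) allowed
(b) allowed
(c) forbidden (ΔS, ΔL fail)
(d) allowed
(e) allowed
Total allowed: 4 of 5.

4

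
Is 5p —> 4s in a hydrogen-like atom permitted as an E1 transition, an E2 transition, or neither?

Δl = 0 − 1 = -1; l_i + l_f = 1.
E1 (Δl = ±1): satisfied.
E2 (Δl = 0,±2, l_i+l_f ≥ 2): not satisfied.

E1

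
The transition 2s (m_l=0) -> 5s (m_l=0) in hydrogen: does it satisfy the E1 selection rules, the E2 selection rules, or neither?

Δl = 0 − 0 = +0; l_i + l_f = 0.
Δm_l = +0.
E1 (Δl = ±1, |Δm_l| ≤ 1): not satisfied.
E2 (Δl = 0,±2, l_i+l_f ≥ 2, |Δm_l| ≤ 2): not satisfied.

neither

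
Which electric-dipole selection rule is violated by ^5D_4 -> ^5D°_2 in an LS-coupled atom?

ΔL = 0, ±1 (not L=0↔0): L: 2 → 2, ΔL = +0 — ✓.
ΔS = 0: S: 2 → 2 — ✓.
ΔJ = 0, ±1 (not J=0↔0): J: 4 → 2, ΔJ = -2 — ✗.
Parity must change: even → odd — ✓.

the ΔJ = 0, ±1 rule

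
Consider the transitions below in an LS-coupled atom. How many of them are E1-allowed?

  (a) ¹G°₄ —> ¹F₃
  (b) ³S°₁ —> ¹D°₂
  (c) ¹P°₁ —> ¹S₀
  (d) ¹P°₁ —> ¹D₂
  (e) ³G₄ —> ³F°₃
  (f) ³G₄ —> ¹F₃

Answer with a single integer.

4

(a) allowed
(b) forbidden (parity, ΔS, ΔL fail)
(c) allowed
(d) allowed
(e) allowed
(f) forbidden (parity, ΔS fail)
Total allowed: 4 of 6.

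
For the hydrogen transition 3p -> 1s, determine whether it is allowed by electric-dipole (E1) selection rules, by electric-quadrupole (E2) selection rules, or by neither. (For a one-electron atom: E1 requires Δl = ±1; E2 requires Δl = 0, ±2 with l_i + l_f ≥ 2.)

Δl = 0 − 1 = -1; l_i + l_f = 1.
E1 (Δl = ±1): satisfied.
E2 (Δl = 0,±2, l_i+l_f ≥ 2): not satisfied.

E1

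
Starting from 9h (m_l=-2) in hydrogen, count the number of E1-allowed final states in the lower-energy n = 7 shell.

E1 requires Δl = ±1, so l_f ∈ {4, 6}; with 0 ≤ l_f ≤ n_f−1 = 6, the allowed l_f values are {4, 6}.
For l_f = 4: m_f ∈ {m_i−1, m_i, m_i+1} ∩ [−4, 4] = {-3, -2, -1} → 3 states.
For l_f = 6: m_f ∈ {m_i−1, m_i, m_i+1} ∩ [−6, 6] = {-3, -2, -1} → 3 states.
Total: 6.

6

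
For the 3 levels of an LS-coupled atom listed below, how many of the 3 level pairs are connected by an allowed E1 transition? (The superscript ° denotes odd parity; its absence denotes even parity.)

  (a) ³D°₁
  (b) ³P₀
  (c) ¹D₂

1

(a)–(b): allowed.
(a)–(c): forbidden (ΔS).
(b)–(c): forbidden (parity, ΔS, ΔJ).
Allowed pairs: 1 of 3.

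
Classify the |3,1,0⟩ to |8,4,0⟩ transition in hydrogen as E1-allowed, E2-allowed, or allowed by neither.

Δl = 4 − 1 = +3; l_i + l_f = 5.
Δm_l = +0.
E1 (Δl = ±1, |Δm_l| ≤ 1): not satisfied.
E2 (Δl = 0,±2, l_i+l_f ≥ 2, |Δm_l| ≤ 2): not satisfied.

neither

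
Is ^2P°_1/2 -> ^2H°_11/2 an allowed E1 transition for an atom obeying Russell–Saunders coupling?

forbidden

Parity must change: odd → odd — fails.
ΔS = 0: S: 1/2 → 1/2 — passes.
ΔL = 0, ±1 (not L=0↔0): L: 1 → 5, ΔL = +4 — fails.
ΔJ = 0, ±1 (not J=0↔0): J: 1/2 → 11/2, ΔJ = +5 — fails.
Rule(s) violated: parity, ΔL, ΔJ.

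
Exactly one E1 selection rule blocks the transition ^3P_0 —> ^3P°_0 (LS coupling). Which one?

the J=0 ↔ J=0 exclusion

Reading off the term symbols: S 1→1, L 1→1, J 0→0, parity even→odd.
ΔS = 0: S: 1 → 1 — ok.
Parity must change: even → odd — ok.
ΔL = 0, ±1 (not L=0↔0): L: 1 → 1, ΔL = +0 — ok.
ΔJ = 0, ±1 (not J=0↔0): J: 0 → 0, ΔJ = +0 — fails.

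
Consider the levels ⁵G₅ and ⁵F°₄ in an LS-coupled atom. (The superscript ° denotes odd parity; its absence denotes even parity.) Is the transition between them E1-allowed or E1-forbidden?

allowed

Reading off the term symbols: S 2→2, L 4→3, J 5→4, parity even→odd.
ΔS = 0: S: 2 → 2 — ok.
Parity must change: even → odd — ok.
ΔJ = 0, ±1 (not J=0↔0): J: 5 → 4, ΔJ = -1 — ok.
ΔL = 0, ±1 (not L=0↔0): L: 4 → 3, ΔL = -1 — ok.
All four E1 rules are satisfied.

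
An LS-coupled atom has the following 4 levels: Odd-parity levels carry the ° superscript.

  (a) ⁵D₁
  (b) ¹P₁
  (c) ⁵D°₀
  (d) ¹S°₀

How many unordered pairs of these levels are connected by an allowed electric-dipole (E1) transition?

(a)–(b): forbidden (parity, ΔS).
(a)–(c): allowed.
(a)–(d): forbidden (ΔS, ΔL).
(b)–(c): forbidden (ΔS).
(b)–(d): allowed.
(c)–(d): forbidden (parity, ΔS, ΔL, ΔJ).
Allowed pairs: 2 of 6.

2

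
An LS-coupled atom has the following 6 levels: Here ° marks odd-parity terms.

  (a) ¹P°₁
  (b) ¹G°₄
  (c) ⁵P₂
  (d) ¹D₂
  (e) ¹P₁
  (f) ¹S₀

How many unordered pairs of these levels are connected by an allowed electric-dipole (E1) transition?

3

(a)–(b): forbidden (parity, ΔL, ΔJ).
(a)–(c): forbidden (ΔS).
(a)–(d): allowed.
(a)–(e): allowed.
(a)–(f): allowed.
(b)–(c): forbidden (ΔS, ΔL, ΔJ).
(b)–(d): forbidden (ΔL, ΔJ).
(b)–(e): forbidden (ΔL, ΔJ).
(b)–(f): forbidden (ΔL, ΔJ).
(c)–(d): forbidden (parity, ΔS).
(c)–(e): forbidden (parity, ΔS).
(c)–(f): forbidden (parity, ΔS, ΔJ).
(d)–(e): forbidden (parity).
(d)–(f): forbidden (parity, ΔL, ΔJ).
(e)–(f): forbidden (parity).
Allowed pairs: 3 of 15.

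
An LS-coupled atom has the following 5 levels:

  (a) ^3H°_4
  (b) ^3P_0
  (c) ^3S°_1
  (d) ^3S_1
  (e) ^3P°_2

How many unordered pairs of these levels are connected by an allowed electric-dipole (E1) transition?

2

(a)–(b): forbidden (ΔL, ΔJ).
(a)–(c): forbidden (parity, ΔL, ΔJ).
(a)–(d): forbidden (ΔL, ΔJ).
(a)–(e): forbidden (parity, ΔL, ΔJ).
(b)–(c): allowed.
(b)–(d): forbidden (parity).
(b)–(e): forbidden (ΔJ).
(c)–(d): forbidden (ΔL).
(c)–(e): forbidden (parity).
(d)–(e): allowed.
Allowed pairs: 2 of 10.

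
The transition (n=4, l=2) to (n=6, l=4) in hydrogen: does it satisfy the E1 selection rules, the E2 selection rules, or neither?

Δl = 4 − 2 = +2; l_i + l_f = 6.
E1 (Δl = ±1): not satisfied.
E2 (Δl = 0,±2, l_i+l_f ≥ 2): satisfied.

E2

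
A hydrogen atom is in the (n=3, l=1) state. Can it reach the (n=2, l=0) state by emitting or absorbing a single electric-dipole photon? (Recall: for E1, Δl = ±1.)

allowed

Δl = 0 − 1 = -1; the E1 rule Δl = ±1 is ok.
All E1 selection rules are satisfied.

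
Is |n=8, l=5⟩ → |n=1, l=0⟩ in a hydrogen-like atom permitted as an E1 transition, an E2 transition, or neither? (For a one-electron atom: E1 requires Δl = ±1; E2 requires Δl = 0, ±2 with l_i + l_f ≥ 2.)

neither

Δl = 0 − 5 = -5; l_i + l_f = 5.
E1 (Δl = ±1): not satisfied.
E2 (Δl = 0,±2, l_i+l_f ≥ 2): not satisfied.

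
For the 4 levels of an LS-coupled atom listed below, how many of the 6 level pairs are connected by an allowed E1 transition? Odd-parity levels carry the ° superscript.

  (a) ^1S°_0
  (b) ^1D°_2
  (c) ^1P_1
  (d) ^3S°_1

(a)–(b): forbidden (parity, ΔL, ΔJ).
(a)–(c): allowed.
(a)–(d): forbidden (parity, ΔS, ΔL).
(b)–(c): allowed.
(b)–(d): forbidden (parity, ΔS, ΔL).
(c)–(d): forbidden (ΔS).
Allowed pairs: 2 of 6.

2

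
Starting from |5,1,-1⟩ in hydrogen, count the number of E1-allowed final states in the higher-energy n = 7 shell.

E1 requires Δl = ±1, so l_f ∈ {0, 2}; with 0 ≤ l_f ≤ n_f−1 = 6, the allowed l_f values are {0, 2}.
For l_f = 0: m_f ∈ {m_i−1, m_i, m_i+1} ∩ [−0, 0] = {0} → 1 state.
For l_f = 2: m_f ∈ {m_i−1, m_i, m_i+1} ∩ [−2, 2] = {-2, -1, 0} → 3 states.
Total: 4.

4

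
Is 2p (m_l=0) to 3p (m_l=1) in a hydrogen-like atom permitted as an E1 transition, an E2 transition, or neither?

Δl = 1 − 1 = +0; l_i + l_f = 2.
Δm_l = +1.
E1 (Δl = ±1, |Δm_l| ≤ 1): not satisfied.
E2 (Δl = 0,±2, l_i+l_f ≥ 2, |Δm_l| ≤ 2): satisfied.

E2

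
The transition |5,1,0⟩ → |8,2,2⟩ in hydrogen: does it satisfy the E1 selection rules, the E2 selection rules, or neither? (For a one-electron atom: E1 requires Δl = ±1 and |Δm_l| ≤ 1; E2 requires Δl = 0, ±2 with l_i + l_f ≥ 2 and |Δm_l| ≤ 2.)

Δl = 2 − 1 = +1; l_i + l_f = 3.
Δm_l = +2.
E1 (Δl = ±1, |Δm_l| ≤ 1): not satisfied.
E2 (Δl = 0,±2, l_i+l_f ≥ 2, |Δm_l| ≤ 2): not satisfied.

neither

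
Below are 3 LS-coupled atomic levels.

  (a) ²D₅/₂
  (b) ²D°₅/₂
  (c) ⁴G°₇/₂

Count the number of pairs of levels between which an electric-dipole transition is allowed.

(a)–(b): allowed.
(a)–(c): forbidden (ΔS, ΔL).
(b)–(c): forbidden (parity, ΔS, ΔL).
Allowed pairs: 1 of 3.

1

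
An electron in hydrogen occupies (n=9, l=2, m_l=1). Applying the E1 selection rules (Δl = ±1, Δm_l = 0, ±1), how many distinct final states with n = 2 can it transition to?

2

E1 requires Δl = ±1, so l_f ∈ {1, 3}; with 0 ≤ l_f ≤ n_f−1 = 1, the allowed l_f values are {1}.
For l_f = 1: m_f ∈ {m_i−1, m_i, m_i+1} ∩ [−1, 1] = {0, 1} → 2 states.
Total: 2.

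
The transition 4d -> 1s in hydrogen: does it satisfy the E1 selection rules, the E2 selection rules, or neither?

Δl = 0 − 2 = -2; l_i + l_f = 2.
E1 (Δl = ±1): not satisfied.
E2 (Δl = 0,±2, l_i+l_f ≥ 2): satisfied.

E2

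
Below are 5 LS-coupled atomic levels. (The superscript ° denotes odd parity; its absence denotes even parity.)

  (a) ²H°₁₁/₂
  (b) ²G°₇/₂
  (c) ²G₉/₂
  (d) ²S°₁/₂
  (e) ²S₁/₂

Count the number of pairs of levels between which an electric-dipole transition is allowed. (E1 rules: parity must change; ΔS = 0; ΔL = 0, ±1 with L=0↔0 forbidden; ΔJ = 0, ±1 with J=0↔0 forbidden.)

2

(a)–(b): forbidden (parity, ΔJ).
(a)–(c): allowed.
(a)–(d): forbidden (parity, ΔL, ΔJ).
(a)–(e): forbidden (ΔL, ΔJ).
(b)–(c): allowed.
(b)–(d): forbidden (parity, ΔL, ΔJ).
(b)–(e): forbidden (ΔL, ΔJ).
(c)–(d): forbidden (ΔL, ΔJ).
(c)–(e): forbidden (parity, ΔL, ΔJ).
(d)–(e): forbidden (ΔL).
Allowed pairs: 2 of 10.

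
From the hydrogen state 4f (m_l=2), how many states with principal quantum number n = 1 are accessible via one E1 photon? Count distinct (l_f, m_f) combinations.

E1 requires l_f ∈ {2, 4}, but neither lies in [0, 0], so no final state is reachable.
Total: 0.

0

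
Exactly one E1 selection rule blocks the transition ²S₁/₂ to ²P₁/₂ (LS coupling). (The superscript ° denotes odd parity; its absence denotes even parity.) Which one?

Initial level: S=1/2, L=0, J=1/2, parity even. Final level: S=1/2, L=1, J=1/2, parity even.
Parity must change: even → even — violated.
ΔS = 0: S: 1/2 → 1/2 — satisfied.
ΔL = 0, ±1 (not L=0↔0): L: 0 → 1, ΔL = +1 — satisfied.
ΔJ = 0, ±1 (not J=0↔0): J: 1/2 → 1/2, ΔJ = +0 — satisfied.

parity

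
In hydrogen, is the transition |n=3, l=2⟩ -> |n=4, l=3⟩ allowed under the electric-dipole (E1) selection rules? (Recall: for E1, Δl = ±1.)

Initial l = 2, final l = 3, so Δl = +1. E1 requires Δl = ±1: passes.
All E1 selection rules are satisfied.

allowed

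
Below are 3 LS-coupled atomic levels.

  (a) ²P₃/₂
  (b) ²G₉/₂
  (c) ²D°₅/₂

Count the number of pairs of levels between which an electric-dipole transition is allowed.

(a)–(b): forbidden (parity, ΔL, ΔJ).
(a)–(c): allowed.
(b)–(c): forbidden (ΔL, ΔJ).
Allowed pairs: 1 of 3.

1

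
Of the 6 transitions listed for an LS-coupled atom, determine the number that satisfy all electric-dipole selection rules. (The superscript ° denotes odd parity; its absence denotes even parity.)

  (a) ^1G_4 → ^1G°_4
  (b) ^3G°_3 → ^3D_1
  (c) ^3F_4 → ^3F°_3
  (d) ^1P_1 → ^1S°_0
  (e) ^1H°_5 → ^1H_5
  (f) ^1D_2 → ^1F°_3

(a) allowed
(b) forbidden (ΔL, ΔJ fail)
(c) allowed
(d) allowed
(e) allowed
(f) allowed
Total allowed: 5 of 6.

5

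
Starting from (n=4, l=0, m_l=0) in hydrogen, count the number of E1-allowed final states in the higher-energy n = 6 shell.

3

E1 requires Δl = ±1, so l_f ∈ {-1, 1}; with 0 ≤ l_f ≤ n_f−1 = 5, the allowed l_f values are {1}.
For l_f = 1: m_f ∈ {m_i−1, m_i, m_i+1} ∩ [−1, 1] = {-1, 0, 1} → 3 states.
Total: 3.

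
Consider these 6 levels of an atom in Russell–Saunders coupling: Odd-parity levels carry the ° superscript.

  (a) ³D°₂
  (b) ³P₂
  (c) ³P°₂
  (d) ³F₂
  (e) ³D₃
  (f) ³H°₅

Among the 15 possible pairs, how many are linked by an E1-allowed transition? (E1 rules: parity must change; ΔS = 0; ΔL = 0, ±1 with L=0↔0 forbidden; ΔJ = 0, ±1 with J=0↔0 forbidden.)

5

(a)–(b): allowed.
(a)–(c): forbidden (parity).
(a)–(d): allowed.
(a)–(e): allowed.
(a)–(f): forbidden (parity, ΔL, ΔJ).
(b)–(c): allowed.
(b)–(d): forbidden (parity, ΔL).
(b)–(e): forbidden (parity).
(b)–(f): forbidden (ΔL, ΔJ).
(c)–(d): forbidden (ΔL).
(c)–(e): allowed.
(c)–(f): forbidden (parity, ΔL, ΔJ).
(d)–(e): forbidden (parity).
(d)–(f): forbidden (ΔL, ΔJ).
(e)–(f): forbidden (ΔL, ΔJ).
Allowed pairs: 5 of 15.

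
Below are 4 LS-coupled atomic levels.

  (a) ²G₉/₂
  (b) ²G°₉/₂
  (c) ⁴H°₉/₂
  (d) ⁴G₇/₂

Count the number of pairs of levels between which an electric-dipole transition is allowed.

(a)–(b): allowed.
(a)–(c): forbidden (ΔS).
(a)–(d): forbidden (parity, ΔS).
(b)–(c): forbidden (parity, ΔS).
(b)–(d): forbidden (ΔS).
(c)–(d): allowed.
Allowed pairs: 2 of 6.

2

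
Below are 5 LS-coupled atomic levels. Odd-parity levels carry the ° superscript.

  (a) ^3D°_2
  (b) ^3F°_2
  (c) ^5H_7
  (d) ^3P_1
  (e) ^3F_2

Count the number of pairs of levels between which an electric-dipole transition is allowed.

3

(a)–(b): forbidden (parity).
(a)–(c): forbidden (ΔS, ΔL, ΔJ).
(a)–(d): allowed.
(a)–(e): allowed.
(b)–(c): forbidden (ΔS, ΔL, ΔJ).
(b)–(d): forbidden (ΔL).
(b)–(e): allowed.
(c)–(d): forbidden (parity, ΔS, ΔL, ΔJ).
(c)–(e): forbidden (parity, ΔS, ΔL, ΔJ).
(d)–(e): forbidden (parity, ΔL).
Allowed pairs: 3 of 10.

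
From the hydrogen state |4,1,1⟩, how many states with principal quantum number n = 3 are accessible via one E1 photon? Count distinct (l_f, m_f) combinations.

4

E1 requires Δl = ±1, so l_f ∈ {0, 2}; with 0 ≤ l_f ≤ n_f−1 = 2, the allowed l_f values are {0, 2}.
For l_f = 0: m_f ∈ {m_i−1, m_i, m_i+1} ∩ [−0, 0] = {0} → 1 state.
For l_f = 2: m_f ∈ {m_i−1, m_i, m_i+1} ∩ [−2, 2] = {0, 1, 2} → 3 states.
Total: 4.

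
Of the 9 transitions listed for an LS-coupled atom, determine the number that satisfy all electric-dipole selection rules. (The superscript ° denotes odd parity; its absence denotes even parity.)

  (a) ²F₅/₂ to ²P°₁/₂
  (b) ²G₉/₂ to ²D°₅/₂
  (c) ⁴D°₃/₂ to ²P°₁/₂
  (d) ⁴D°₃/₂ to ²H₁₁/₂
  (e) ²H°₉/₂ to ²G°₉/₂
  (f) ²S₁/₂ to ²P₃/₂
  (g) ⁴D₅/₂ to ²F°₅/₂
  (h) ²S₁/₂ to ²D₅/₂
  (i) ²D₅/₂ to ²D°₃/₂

(a) forbidden (ΔL, ΔJ fail)
(b) forbidden (ΔL, ΔJ fail)
(c) forbidden (parity, ΔS fail)
(d) forbidden (ΔS, ΔL, ΔJ fail)
(e) forbidden (parity fails)
(f) forbidden (parity fails)
(g) forbidden (ΔS fails)
(h) forbidden (parity, ΔL, ΔJ fail)
(i) allowed
Total allowed: 1 of 9.

1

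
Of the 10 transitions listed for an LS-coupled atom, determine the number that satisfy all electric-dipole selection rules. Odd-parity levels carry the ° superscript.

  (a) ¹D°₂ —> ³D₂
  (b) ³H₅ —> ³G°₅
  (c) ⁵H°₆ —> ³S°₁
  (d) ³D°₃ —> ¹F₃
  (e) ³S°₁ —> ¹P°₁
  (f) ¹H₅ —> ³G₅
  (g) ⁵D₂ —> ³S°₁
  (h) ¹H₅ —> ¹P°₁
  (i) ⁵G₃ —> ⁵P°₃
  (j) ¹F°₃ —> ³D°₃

1

(a) forbidden (ΔS fails)
(b) allowed
(c) forbidden (parity, ΔS, ΔL, ΔJ fail)
(d) forbidden (ΔS fails)
(e) forbidden (parity, ΔS fail)
(f) forbidden (parity, ΔS fail)
(g) forbidden (ΔS, ΔL fail)
(h) forbidden (ΔL, ΔJ fail)
(i) forbidden (ΔL fails)
(j) forbidden (parity, ΔS fail)
Total allowed: 1 of 10.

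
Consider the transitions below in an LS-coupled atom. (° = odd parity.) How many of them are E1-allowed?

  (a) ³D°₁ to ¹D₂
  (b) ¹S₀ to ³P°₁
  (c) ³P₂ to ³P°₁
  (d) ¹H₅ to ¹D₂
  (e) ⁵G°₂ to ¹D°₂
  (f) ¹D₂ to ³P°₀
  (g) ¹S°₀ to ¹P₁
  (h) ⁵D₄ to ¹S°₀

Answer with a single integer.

2

(a) forbidden (ΔS fails)
(b) forbidden (ΔS fails)
(c) allowed
(d) forbidden (parity, ΔL, ΔJ fail)
(e) forbidden (parity, ΔS, ΔL fail)
(f) forbidden (ΔS, ΔJ fail)
(g) allowed
(h) forbidden (ΔS, ΔL, ΔJ fail)
Total allowed: 2 of 8.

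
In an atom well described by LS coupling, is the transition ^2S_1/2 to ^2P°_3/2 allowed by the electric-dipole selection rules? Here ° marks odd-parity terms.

allowed

ΔS = 0: S: 1/2 → 1/2 — ✓.
ΔJ = 0, ±1 (not J=0↔0): J: 1/2 → 3/2, ΔJ = +1 — ✓.
ΔL = 0, ±1 (not L=0↔0): L: 0 → 1, ΔL = +1 — ✓.
Parity must change: even → odd — ✓.
All four E1 rules are satisfied.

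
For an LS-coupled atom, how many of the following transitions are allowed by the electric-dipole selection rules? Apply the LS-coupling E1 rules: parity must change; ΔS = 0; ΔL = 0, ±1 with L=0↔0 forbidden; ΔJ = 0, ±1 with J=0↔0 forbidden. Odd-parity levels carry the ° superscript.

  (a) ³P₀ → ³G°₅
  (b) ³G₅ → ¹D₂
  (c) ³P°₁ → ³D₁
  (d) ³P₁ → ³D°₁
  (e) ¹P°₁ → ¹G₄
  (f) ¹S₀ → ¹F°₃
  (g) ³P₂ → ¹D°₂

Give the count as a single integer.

2

(a) forbidden (ΔL, ΔJ fail)
(b) forbidden (parity, ΔS, ΔL, ΔJ fail)
(c) allowed
(d) allowed
(e) forbidden (ΔL, ΔJ fail)
(f) forbidden (ΔL, ΔJ fail)
(g) forbidden (ΔS fails)
Total allowed: 2 of 7.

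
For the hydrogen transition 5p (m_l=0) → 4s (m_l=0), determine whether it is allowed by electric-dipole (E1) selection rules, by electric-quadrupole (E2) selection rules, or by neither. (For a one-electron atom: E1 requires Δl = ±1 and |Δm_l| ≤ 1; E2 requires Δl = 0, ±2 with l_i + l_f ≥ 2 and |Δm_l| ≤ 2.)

E1

Δl = 0 − 1 = -1; l_i + l_f = 1.
Δm_l = +0.
E1 (Δl = ±1, |Δm_l| ≤ 1): satisfied.
E2 (Δl = 0,±2, l_i+l_f ≥ 2, |Δm_l| ≤ 2): not satisfied.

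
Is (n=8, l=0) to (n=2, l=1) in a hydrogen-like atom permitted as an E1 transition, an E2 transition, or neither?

E1

Δl = 1 − 0 = +1; l_i + l_f = 1.
E1 (Δl = ±1): satisfied.
E2 (Δl = 0,±2, l_i+l_f ≥ 2): not satisfied.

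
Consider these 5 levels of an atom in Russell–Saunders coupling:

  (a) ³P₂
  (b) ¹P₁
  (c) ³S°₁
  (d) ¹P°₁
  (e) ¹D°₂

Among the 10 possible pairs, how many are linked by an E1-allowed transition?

(a)–(b): forbidden (parity, ΔS).
(a)–(c): allowed.
(a)–(d): forbidden (ΔS).
(a)–(e): forbidden (ΔS).
(b)–(c): forbidden (ΔS).
(b)–(d): allowed.
(b)–(e): allowed.
(c)–(d): forbidden (parity, ΔS).
(c)–(e): forbidden (parity, ΔS, ΔL).
(d)–(e): forbidden (parity).
Allowed pairs: 3 of 10.

3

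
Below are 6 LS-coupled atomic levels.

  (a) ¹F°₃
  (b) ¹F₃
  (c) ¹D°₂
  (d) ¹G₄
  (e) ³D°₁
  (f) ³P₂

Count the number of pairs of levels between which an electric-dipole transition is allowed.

4

(a)–(b): allowed.
(a)–(c): forbidden (parity).
(a)–(d): allowed.
(a)–(e): forbidden (parity, ΔS, ΔJ).
(a)–(f): forbidden (ΔS, ΔL).
(b)–(c): allowed.
(b)–(d): forbidden (parity).
(b)–(e): forbidden (ΔS, ΔJ).
(b)–(f): forbidden (parity, ΔS, ΔL).
(c)–(d): forbidden (ΔL, ΔJ).
(c)–(e): forbidden (parity, ΔS).
(c)–(f): forbidden (ΔS).
(d)–(e): forbidden (ΔS, ΔL, ΔJ).
(d)–(f): forbidden (parity, ΔS, ΔL, ΔJ).
(e)–(f): allowed.
Allowed pairs: 4 of 15.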